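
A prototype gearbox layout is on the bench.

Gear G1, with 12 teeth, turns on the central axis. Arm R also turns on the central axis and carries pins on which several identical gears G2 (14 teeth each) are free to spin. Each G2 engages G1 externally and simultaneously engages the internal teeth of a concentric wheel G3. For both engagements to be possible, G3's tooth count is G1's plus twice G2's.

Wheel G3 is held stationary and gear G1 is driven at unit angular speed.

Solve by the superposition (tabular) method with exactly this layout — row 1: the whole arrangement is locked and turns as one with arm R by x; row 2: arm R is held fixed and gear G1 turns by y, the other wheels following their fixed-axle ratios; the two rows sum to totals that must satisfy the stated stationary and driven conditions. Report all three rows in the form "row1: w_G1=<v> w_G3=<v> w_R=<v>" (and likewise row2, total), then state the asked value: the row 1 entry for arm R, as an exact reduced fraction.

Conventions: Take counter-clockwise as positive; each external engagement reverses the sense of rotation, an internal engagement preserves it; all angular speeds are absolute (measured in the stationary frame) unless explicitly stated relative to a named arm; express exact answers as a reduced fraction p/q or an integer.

row1: w_G1=3/13 w_G3=3/13 w_R=3/13
row2: w_G1=10/13 w_G3=-3/13 w_R=0
total: w_G1=1 w_G3=0 w_R=3/13
asked value: 3/13

topology: planetary set — G1 12T / G2 14T / G3 40T, arm = carrier (Willis)
row 1 (train locked, turned with arm): all members turn x
row 2 — arm fixed, fixed-axis ratios: sun y, ring −(12/40)·y, arm 0
boundary: total ω_ring = x − (12/40)·y = 0 and total ω_sun = x + y = 1  ⇒  y = 10/13, x = 3/13
row 2 ring = −(12/40)·10/13 = -3/13
totals (row 1 + row 2): sun 3/13 + 10/13 = 1, ring 3/13 + (-3/13) = 0, arm 3/13 + 0 = 3/13
asked cell (row1, arm) = 3/13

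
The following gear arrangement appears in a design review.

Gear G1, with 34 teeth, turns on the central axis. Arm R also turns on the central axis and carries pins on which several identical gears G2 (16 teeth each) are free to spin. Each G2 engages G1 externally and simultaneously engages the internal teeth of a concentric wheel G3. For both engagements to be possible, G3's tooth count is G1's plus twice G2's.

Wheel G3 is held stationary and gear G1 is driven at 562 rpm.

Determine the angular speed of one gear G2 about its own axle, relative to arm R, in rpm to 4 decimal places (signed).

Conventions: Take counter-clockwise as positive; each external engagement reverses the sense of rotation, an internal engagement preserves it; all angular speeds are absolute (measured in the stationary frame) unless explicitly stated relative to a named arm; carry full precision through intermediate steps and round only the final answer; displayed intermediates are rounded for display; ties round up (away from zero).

recognized (axles ride arm R): planetary set, 34/16/66 teeth
normalise by the input: solve with ω_sun = 1, then scale by 562 rpm
ring teeth: 34 + 2·16 = 66
34(ω_sun−ω_arm) = −66(ω_ring−ω_arm),  ω_ring = 0, ω_sun = 1
34(1−ω_arm) = −66(0−ω_arm)  ⇒  100·ω_arm = 34  ⇒  ω_arm = 17/50
sun–planet mesh: 34·(1−17/50) = −16·(ω_p−ω_arm)  ⇒  ω_p−ω_arm = -561/400
scale: ω_p−ω_arm = -561/400 × 562 rpm = -788.2050 rpm

-788.2050 rpm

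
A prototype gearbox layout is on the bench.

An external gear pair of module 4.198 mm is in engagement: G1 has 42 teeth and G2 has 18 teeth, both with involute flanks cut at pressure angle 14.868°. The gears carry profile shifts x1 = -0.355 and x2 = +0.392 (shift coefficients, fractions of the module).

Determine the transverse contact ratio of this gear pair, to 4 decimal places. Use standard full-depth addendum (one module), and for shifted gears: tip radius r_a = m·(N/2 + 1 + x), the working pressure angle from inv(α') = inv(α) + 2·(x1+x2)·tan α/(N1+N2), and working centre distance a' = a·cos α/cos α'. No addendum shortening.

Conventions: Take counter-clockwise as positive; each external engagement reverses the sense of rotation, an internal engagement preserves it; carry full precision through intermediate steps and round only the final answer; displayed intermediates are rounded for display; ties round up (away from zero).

class = single-mesh tooth geometry [involute pair 42T × 18T, m = 4.198]
base radii: r_b1 = 85.206429, r_b2 = 36.517041
tip radii: r_a1 = 90.865710, r_a2 = 43.625616
inv(α') = inv(14.868°) + 2·(-0.355+0.392)·tan α/(42+18) = 0.00631334  ⇒  α' = 15.12934°
a' = a·cos α / cos α' = 125.9400·cos 14.868°/cos 15.12934° = 126.093999
action lengths: √(r_a1²−r_b1²) = 31.566464, √(r_a2²−r_b2²) = 23.868391
base pitch p_b = π·m·cos α = 12.746852
CR = (31.566464 + 23.868391 − 126.093999·sin 15.12934°)/12.746852 = 1.767061
contact ratio ≈ 1.7671

1.7671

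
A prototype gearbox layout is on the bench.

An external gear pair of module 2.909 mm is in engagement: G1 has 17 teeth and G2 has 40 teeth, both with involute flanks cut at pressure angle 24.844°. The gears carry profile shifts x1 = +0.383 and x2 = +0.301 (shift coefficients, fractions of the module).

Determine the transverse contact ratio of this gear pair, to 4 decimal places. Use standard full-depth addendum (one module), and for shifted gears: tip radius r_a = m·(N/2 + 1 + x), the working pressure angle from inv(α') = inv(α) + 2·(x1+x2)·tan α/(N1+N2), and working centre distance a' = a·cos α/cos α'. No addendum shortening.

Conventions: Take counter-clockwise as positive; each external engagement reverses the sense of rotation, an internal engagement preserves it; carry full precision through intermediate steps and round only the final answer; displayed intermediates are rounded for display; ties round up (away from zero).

single-mesh involute tooth geometry (17T engaging 40T at module 2.909)
base radii: r_b1 = 22.438188, r_b2 = 52.795737
tip radii: r_a1 = 28.749647, r_a2 = 61.964609
inv(α') = inv(24.844°) + 2·(+0.383+0.301)·tan α/(17+40) = 0.04049944  ⇒  α' = 27.47840°
a' = a·cos α / cos α' = 82.9065·cos 24.844°/cos 27.47840° = 84.800733
action lengths: √(r_a1²−r_b1²) = 17.974145, √(r_a2²−r_b2²) = 32.437985
base pitch p_b = π·m·cos α = 8.293135
CR = (17.974145 + 32.437985 − 84.800733·sin 27.47840°)/8.293135 = 1.360628
contact ratio ≈ 1.3606

1.3606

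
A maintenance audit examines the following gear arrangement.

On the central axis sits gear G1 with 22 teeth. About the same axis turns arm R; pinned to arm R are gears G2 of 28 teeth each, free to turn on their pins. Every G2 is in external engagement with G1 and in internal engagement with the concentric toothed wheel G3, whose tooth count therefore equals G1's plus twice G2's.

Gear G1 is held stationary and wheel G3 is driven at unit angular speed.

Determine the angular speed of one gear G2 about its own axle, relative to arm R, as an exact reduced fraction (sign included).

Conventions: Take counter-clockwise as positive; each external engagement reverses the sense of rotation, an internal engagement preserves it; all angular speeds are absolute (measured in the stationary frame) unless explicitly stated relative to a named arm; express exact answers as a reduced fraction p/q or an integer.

topology: planetary set — G1 22T / G2 28T / G3 78T, arm = carrier (Willis)
ring teeth: 22 + 2·28 = 78
22(ω_sun−ω_arm) = −78(ω_ring−ω_arm),  ω_sun = 0, ω_ring = 1
22(0−ω_arm) = −78(1−ω_arm)  ⇒  100·ω_arm = 78  ⇒  ω_arm = 39/50
sun–planet mesh: 22·(0−39/50) = −28·(ω_p−ω_arm)  ⇒  ω_p−ω_arm = 429/700
exact speed ratio = 429/700

429/700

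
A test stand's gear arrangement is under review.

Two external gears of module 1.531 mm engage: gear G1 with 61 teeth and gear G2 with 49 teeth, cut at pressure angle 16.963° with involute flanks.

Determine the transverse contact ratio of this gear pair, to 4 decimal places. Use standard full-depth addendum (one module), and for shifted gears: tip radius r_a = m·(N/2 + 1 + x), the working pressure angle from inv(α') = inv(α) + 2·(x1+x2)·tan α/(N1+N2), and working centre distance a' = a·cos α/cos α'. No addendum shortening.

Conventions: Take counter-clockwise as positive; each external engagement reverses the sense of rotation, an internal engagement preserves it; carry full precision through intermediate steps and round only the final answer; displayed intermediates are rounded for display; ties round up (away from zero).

recognized (one external pair, fixed centres): single-mesh tooth geometry, m = 1.531, N1 = 61, N2 = 49
base radii: r_b1 = 44.663936, r_b2 = 35.877588
tip radii: r_a1 = 48.226500, r_a2 = 39.040500
no profile shift: α' = α, a' = a
action lengths: √(r_a1²−r_b1²) = 18.191430, √(r_a2²−r_b2²) = 15.393484
base pitch p_b = π·m·cos α = 4.600521
CR = (18.191430 + 15.393484 − 84.205000·sin 16.96300°)/4.600521 = 1.960161
contact ratio ≈ 1.9602

1.9602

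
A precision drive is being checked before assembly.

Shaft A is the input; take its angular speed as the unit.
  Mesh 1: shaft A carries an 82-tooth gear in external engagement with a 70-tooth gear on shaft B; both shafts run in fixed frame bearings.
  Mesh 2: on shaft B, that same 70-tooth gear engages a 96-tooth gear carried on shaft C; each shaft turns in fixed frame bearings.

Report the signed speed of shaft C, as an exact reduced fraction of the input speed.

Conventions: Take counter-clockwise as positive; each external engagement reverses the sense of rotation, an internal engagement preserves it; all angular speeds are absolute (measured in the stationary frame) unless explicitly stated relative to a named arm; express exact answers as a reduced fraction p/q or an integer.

2-mesh fixed-axis compound train (all bearings frame-fixed)
mesh 1 [82T→70T]: |ω|/ω_in = 1×82/70 = 41/35, sense flips to −
mesh 2 [70T→96T]: |ω|/ω_in = (41/35)×70/96 = 41/48, sense flips to +
signed output speed (× input speed) = 41/48

41/48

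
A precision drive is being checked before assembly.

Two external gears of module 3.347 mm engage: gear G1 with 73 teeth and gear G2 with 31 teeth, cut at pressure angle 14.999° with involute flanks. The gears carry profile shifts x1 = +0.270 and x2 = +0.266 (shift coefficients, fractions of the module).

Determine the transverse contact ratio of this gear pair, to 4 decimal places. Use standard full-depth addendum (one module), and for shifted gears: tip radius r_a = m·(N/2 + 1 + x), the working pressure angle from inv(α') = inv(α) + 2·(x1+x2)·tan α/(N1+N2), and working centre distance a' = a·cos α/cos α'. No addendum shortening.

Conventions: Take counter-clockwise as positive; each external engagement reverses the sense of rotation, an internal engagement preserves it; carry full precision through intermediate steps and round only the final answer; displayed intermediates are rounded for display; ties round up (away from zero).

single-mesh involute tooth geometry (73T engaging 31T at module 3.347)
base radii: r_b1 = 118.003363, r_b2 = 50.111017
tip radii: r_a1 = 126.416190, r_a2 = 56.115802
inv(α') = inv(14.999°) + 2·(+0.270+0.266)·tan α/(73+31) = 0.00891030  ⇒  α' = 16.92956°
a' = a·cos α / cos α' = 174.0440·cos 14.999°/cos 16.92956° = 175.729902
action lengths: √(r_a1²−r_b1²) = 45.345996, √(r_a2²−r_b2²) = 25.256072
base pitch p_b = π·m·cos α = 10.156671
CR = (45.345996 + 25.256072 − 175.729902·sin 16.92956°)/10.156671 = 1.913054
contact ratio ≈ 1.9131

1.9131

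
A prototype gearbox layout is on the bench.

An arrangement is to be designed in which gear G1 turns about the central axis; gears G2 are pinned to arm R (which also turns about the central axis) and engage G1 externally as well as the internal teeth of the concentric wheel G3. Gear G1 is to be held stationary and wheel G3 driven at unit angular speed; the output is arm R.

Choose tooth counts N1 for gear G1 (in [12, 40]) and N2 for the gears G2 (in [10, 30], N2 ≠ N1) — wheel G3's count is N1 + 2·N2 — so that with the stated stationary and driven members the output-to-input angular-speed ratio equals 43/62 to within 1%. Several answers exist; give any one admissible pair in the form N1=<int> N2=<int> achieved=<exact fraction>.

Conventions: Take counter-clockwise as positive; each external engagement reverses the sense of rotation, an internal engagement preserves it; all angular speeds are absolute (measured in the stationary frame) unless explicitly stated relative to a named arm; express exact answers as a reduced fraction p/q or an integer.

N1=19 N2=12 achieved=43/62

topology: planetary set — design target 43/62, arm = carrier (Willis)
Willis with ω_sun = 0: ω_arm/ω_ring = N3/(N1+N3); set equal to 43/62  ⇒  N3/N1 = (43/62)/(1 − 43/62) = 43/19
N3 = N1 + 2·N2  ⇒  N2/N1 = (N3/N1 − 1)/2 = (43/19 − 1)/2 = 12/19
smallest multiple with N1 ≥ 12 and N2 ≥ 10: k = 1  ⇒  N1 = 1·19 = 19, N2 = 1·12 = 12 (N1 ≤ 40, N2 ≤ 30, N2 ≠ N1 ✓), N3 = 19 + 2·12 = 43
check: N3/(N1+N3) with N1 = 19, N3 = 43 gives 43/62; |achieved − target| = 0 ≤ 43/6200 ✓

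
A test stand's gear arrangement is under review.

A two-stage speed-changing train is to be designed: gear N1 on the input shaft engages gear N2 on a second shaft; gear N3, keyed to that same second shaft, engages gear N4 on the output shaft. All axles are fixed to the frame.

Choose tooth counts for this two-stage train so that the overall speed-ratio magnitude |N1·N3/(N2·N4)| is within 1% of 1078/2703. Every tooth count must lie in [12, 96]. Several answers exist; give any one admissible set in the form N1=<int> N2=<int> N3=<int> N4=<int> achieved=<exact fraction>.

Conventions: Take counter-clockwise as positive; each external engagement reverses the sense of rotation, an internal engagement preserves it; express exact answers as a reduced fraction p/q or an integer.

design class (target 1078/2703): fixed-axis compound train
target = 1078/2703 in lowest terms: an exact hit needs N1·N3 = k·1078 and N2·N4 = k·2703 for one integer k, every count in [12, 96]; additionally prefer no 1:1 stage (N1 ≠ N2, N3 ≠ N4)
k = 1: N1·N3 = 1078 = 14·77, N2·N4 = 2703 = 51·53
achieved = 14·77/(51·53) = 1078/2703; |achieved − target| = 0 ≤ 539/135150 ✓

N1=14 N2=51 N3=77 N4=53 achieved=1078/2703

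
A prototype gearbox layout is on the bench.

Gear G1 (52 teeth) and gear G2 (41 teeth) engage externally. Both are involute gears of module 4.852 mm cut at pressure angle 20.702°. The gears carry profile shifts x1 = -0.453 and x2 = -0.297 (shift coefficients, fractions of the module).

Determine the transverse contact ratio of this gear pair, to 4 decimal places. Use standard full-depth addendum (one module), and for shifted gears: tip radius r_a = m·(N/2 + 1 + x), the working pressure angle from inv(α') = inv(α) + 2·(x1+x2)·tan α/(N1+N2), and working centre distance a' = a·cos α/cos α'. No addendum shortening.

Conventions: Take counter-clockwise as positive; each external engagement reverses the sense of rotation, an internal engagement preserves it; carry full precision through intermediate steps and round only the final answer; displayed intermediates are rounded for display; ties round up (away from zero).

1.9312

recognized (one external pair, fixed centres): single-mesh tooth geometry, m = 4.852, N1 = 52, N2 = 41
base radii: r_b1 = 118.006579, r_b2 = 93.043649
tip radii: r_a1 = 128.806044, r_a2 = 102.876956
inv(α') = inv(20.702°) + 2·(-0.453-0.297)·tan α/(52+41) = 0.01049504  ⇒  α' = 17.85472°
a' = a·cos α / cos α' = 225.6180·cos 20.702°/cos 17.85472° = 221.729381
action lengths: √(r_a1²−r_b1²) = 51.627941, √(r_a2²−r_b2²) = 43.892454
base pitch p_b = π·m·cos α = 14.258792
CR = (51.627941 + 43.892454 − 221.729381·sin 17.85472°)/14.258792 = 1.931241
contact ratio ≈ 1.9312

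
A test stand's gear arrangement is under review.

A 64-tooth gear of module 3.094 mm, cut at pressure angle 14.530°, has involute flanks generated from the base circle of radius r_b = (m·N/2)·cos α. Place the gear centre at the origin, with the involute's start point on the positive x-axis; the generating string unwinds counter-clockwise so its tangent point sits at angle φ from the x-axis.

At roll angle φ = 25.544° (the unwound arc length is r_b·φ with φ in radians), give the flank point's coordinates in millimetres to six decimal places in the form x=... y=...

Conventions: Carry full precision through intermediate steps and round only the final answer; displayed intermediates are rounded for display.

class = single-mesh tooth geometry [base-circle involute, m = 3.094, 64T]
pitch radius r_p = m·N/2 = 3.094·64/2 = 99.008000
base radius r_b = r_p·cos α = 99.008000·cos 14.530° = 95.841369
roll angle φ = 25.544° = 0.44582690 rad
x = r_b·(cos φ + φ·sin φ) = 104.898071
y = r_b·(sin φ − φ·cos φ) = 2.775069

x=104.898071 y=2.775069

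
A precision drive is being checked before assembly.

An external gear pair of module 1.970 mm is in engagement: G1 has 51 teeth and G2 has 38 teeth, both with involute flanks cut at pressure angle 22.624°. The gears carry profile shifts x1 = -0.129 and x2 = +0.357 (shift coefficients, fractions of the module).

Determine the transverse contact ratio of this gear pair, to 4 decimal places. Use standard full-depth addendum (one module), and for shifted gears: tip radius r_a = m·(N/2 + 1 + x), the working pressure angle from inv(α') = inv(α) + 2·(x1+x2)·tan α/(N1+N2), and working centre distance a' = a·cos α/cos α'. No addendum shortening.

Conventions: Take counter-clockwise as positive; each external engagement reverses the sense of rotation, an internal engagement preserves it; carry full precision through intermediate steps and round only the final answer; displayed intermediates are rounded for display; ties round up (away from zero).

topology: single-mesh involute geometry — m = 1.970, 51T/38T pair
base radii: r_b1 = 46.369375, r_b2 = 34.549730
tip radii: r_a1 = 51.950870, r_a2 = 40.103290
inv(α') = inv(22.624°) + 2·(-0.129+0.357)·tan α/(51+38) = 0.02402334  ⇒  α' = 23.30526°
a' = a·cos α / cos α' = 87.6650·cos 22.624°/cos 23.30526° = 88.107814
action lengths: √(r_a1²−r_b1²) = 23.425925, √(r_a2²−r_b2²) = 20.361484
base pitch p_b = π·m·cos α = 5.712694
CR = (23.425925 + 20.361484 − 88.107814·sin 23.30526°)/5.712694 = 1.563069
contact ratio ≈ 1.5631

1.5631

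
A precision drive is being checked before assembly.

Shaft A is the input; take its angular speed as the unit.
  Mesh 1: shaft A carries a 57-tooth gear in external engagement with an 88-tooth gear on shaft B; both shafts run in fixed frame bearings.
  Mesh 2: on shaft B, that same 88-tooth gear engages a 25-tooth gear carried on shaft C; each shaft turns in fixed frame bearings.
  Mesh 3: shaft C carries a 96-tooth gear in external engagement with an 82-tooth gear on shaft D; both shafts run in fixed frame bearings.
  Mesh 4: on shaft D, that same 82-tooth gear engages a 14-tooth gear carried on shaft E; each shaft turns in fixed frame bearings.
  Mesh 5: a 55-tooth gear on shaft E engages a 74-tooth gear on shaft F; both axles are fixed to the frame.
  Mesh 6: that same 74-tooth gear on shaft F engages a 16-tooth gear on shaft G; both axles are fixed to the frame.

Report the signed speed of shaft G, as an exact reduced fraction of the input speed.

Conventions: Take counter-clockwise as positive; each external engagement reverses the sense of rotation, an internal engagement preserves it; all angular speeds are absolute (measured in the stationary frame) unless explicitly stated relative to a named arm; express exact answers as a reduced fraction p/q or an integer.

6-mesh fixed-axis compound train (all bearings frame-fixed)
mesh 1 [57T→88T]: |ω|/ω_in = 1×57/88 = 57/88, sense flips to −
mesh 2 [88T→25T]: |ω|/ω_in = (57/88)×88/25 = 57/25, sense flips to +
mesh 3 [96T→82T]: |ω|/ω_in = (57/25)×96/82 = 2736/1025, sense flips to −
mesh 4 [82T→14T]: |ω|/ω_in = (2736/1025)×82/14 = 2736/175, sense flips to +
mesh 5 [55T→74T]: |ω|/ω_in = (2736/175)×55/74 = 15048/1295, sense flips to −
mesh 6 [74T→16T]: |ω|/ω_in = (15048/1295)×74/16 = 1881/35, sense flips to +
signed output speed (× input speed) = 1881/35

1881/35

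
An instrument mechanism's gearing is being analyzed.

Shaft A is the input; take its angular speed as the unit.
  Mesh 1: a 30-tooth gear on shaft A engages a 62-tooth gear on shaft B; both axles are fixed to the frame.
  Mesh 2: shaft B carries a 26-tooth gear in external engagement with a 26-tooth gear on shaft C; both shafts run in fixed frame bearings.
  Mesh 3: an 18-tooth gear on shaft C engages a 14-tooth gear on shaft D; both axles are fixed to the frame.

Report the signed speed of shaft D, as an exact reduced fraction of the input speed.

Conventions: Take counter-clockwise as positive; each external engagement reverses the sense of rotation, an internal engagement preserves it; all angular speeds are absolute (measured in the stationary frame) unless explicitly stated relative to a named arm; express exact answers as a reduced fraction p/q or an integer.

3-mesh fixed-axis compound train (all bearings frame-fixed)
mesh 1 [30T→62T]: |ω|/ω_in = 1×30/62 = 15/31, sense flips to −
mesh 2 [26T→26T]: |ω|/ω_in = (15/31)×26/26 = 15/31, sense flips to +
mesh 3 [18T→14T]: |ω|/ω_in = (15/31)×18/14 = 135/217, sense flips to −
signed output speed (× input speed) = -135/217

-135/217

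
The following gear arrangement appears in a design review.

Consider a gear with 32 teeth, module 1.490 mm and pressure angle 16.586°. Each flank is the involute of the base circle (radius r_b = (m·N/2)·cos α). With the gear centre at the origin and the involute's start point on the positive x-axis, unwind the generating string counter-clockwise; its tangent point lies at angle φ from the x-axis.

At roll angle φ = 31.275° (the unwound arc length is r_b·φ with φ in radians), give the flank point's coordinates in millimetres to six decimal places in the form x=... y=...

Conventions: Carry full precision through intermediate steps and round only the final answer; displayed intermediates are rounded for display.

class = single-mesh tooth geometry [base-circle involute, m = 1.490, 32T]
pitch radius r_p = m·N/2 = 1.490·32/2 = 23.840000
base radius r_b = r_p·cos α = 23.840000·cos 16.586° = 22.848074
roll angle φ = 31.275° = 0.54585172 rad
x = r_b·(cos φ + φ·sin φ) = 26.002531
y = r_b·(sin φ − φ·cos φ) = 1.202145

x=26.002531 y=1.202145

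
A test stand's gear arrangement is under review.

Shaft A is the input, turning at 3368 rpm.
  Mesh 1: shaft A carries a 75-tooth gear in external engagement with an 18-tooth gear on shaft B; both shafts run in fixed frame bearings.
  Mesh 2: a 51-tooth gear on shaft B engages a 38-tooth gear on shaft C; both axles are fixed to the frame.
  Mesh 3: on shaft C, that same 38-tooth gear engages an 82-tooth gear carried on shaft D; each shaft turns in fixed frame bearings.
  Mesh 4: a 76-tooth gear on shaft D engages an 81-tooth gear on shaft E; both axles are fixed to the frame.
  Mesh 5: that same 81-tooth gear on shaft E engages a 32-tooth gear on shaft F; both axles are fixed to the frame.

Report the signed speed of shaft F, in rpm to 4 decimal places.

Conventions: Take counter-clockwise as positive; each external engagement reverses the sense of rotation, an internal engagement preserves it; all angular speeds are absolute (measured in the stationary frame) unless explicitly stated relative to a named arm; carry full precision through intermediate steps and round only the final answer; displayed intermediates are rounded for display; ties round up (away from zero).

-20729.1159 rpm

5-mesh fixed-axis compound train (all bearings frame-fixed)
mesh 1 [75T→18T]: ω = 3368.0000×75/18 = 14033.3333 rpm, sense flips to −
mesh 2 [51T→38T]: ω = 14033.3333×51/38 = 18834.2105 rpm, sense flips to +
mesh 3 [38T→82T]: ω = 18834.2105×38/82 = 8728.0488 rpm, sense flips to −
mesh 4 [76T→81T]: ω = 8728.0488×76/81 = 8189.2803 rpm, sense flips to +
mesh 5 [81T→32T]: ω = 8189.2803×81/32 = 20729.1159 rpm, sense flips to −
signed output speed = -20729.1159 rpm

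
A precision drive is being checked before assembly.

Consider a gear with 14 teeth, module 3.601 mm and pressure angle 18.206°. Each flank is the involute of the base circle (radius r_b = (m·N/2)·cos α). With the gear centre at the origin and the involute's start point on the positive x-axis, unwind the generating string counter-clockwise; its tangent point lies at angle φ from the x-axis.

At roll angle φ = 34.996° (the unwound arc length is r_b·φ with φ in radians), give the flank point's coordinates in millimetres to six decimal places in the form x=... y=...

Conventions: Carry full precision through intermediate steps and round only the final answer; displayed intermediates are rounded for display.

x=28.003700 y=1.751836

single-mesh involute tooth geometry (14T wheel at module 3.601)
pitch radius r_p = m·N/2 = 3.601·14/2 = 25.207000
base radius r_b = r_p·cos α = 25.207000·cos 18.206° = 23.945121
roll angle φ = 34.996° = 0.61079543 rad
x = r_b·(cos φ + φ·sin φ) = 28.003700
y = r_b·(sin φ − φ·cos φ) = 1.751836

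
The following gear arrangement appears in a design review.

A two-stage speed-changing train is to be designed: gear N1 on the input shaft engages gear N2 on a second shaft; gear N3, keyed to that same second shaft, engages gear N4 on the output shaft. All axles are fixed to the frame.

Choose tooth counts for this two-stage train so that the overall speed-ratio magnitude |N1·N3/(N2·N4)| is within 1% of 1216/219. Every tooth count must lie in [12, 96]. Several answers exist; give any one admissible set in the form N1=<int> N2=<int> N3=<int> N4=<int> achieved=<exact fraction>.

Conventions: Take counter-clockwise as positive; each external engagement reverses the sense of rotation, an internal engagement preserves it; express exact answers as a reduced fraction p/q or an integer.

2-stage fixed-axis compound train for ratio 1216/219
target = 1216/219 in lowest terms: an exact hit needs N1·N3 = k·1216 and N2·N4 = k·219 for one integer k, every count in [12, 96]; additionally prefer no 1:1 stage (N1 ≠ N2, N3 ≠ N4)
k = 1…3: no 1:1-free in-range split of k·1216 and k·219 into factor pairs; take k = 4
k = 4: N1·N3 = 4864 = 64·76, N2·N4 = 876 = 12·73
achieved = 64·76/(12·73) = 1216/219; |achieved − target| = 0 ≤ 304/5475 ✓

N1=64 N2=12 N3=76 N4=73 achieved=1216/219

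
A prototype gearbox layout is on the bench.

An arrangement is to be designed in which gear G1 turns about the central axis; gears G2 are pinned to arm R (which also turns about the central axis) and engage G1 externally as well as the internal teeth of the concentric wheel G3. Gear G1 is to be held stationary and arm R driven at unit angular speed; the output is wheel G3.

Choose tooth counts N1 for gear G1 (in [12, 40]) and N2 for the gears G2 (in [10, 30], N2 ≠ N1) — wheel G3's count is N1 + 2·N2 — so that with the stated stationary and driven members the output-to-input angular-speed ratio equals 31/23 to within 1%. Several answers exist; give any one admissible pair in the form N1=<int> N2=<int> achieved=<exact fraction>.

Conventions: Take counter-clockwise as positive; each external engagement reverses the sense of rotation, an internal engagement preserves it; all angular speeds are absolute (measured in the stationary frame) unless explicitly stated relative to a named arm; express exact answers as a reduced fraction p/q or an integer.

design class (target 31/23): planetary set
Willis with ω_sun = 0: ω_ring/ω_arm = (N1+N3)/N3; set equal to 31/23  ⇒  N3/N1 = 1/(31/23 − 1) = 23/8
N3 = N1 + 2·N2  ⇒  N2/N1 = (N3/N1 − 1)/2 = (23/8 − 1)/2 = 15/16
smallest multiple with N1 ≥ 12 and N2 ≥ 10: k = 1  ⇒  N1 = 1·16 = 16, N2 = 1·15 = 15 (N1 ≤ 40, N2 ≤ 30, N2 ≠ N1 ✓), N3 = 16 + 2·15 = 46
check: (N1+N3)/N3 with N1 = 16, N3 = 46 gives 31/23; |achieved − target| = 0 ≤ 31/2300 ✓

N1=16 N2=15 achieved=31/23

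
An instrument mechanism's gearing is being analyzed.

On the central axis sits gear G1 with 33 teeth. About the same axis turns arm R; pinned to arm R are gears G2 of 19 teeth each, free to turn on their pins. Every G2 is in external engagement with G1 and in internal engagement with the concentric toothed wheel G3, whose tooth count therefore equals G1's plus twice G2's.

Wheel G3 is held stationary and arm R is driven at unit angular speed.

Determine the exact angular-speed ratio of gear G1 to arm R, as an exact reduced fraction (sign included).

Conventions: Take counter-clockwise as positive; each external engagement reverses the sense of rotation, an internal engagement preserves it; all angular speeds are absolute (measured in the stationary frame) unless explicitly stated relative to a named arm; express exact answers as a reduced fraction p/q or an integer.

104/33

recognized (axles ride arm R): planetary set, 33/19/71 teeth
ring teeth: 33 + 2·19 = 71
33(ω_sun−ω_arm) = −71(ω_ring−ω_arm),  ω_ring = 0, ω_arm = 1
ω_sun = 1 − (71/33)(0−1) = 104/33
ω_out/ω_in = 104/33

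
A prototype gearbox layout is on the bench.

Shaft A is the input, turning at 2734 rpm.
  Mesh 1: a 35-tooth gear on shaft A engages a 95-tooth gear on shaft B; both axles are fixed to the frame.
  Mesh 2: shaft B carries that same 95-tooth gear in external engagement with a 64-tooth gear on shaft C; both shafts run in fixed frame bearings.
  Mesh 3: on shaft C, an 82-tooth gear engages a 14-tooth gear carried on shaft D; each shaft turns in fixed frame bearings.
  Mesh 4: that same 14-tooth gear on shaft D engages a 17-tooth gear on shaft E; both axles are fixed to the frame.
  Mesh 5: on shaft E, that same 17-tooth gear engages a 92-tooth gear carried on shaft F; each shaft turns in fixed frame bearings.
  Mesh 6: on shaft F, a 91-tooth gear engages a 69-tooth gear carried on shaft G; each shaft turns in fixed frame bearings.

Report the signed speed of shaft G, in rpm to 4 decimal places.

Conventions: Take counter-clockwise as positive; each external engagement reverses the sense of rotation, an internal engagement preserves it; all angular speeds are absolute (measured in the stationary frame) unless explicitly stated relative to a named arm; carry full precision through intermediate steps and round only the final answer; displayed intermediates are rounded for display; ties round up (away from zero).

+1757.5387 rpm

topology: fixed-axis compound train — 6 meshes, A→G
mesh 1 [35T→95T]: ω = 2734.0000×35/95 = 1007.2632 rpm, sense flips to −
mesh 2 [95T→64T]: ω = 1007.2632×95/64 = 1495.1563 rpm, sense flips to +
mesh 3 [82T→14T]: ω = 1495.1563×82/14 = 8757.3438 rpm, sense flips to −
mesh 4 [14T→17T]: ω = 8757.3438×14/17 = 7211.9301 rpm, sense flips to +
mesh 5 [17T→92T]: ω = 7211.9301×17/92 = 1332.6393 rpm, sense flips to −
mesh 6 [91T→69T]: ω = 1332.6393×91/69 = 1757.5387 rpm, sense flips to +
signed output speed = +1757.5387 rpm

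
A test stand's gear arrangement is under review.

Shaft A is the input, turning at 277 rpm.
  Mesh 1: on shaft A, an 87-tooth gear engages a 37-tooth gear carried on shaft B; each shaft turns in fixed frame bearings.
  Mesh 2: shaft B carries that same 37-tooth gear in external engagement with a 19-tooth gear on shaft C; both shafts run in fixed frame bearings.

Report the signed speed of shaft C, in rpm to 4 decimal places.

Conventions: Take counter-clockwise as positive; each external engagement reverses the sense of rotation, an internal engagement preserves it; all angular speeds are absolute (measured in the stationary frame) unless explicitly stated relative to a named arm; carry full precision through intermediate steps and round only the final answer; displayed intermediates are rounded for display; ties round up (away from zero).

class = fixed-axis compound train [2 meshes; 2 ratios multiply, 2 sense flips]
mesh 1 [87T→37T]: ω = 277.0000×87/37 = 651.3243 rpm, sense flips to −
mesh 2 [37T→19T]: ω = 651.3243×37/19 = 1268.3684 rpm, sense flips to +
signed output speed = +1268.3684 rpm

+1268.3684 rpm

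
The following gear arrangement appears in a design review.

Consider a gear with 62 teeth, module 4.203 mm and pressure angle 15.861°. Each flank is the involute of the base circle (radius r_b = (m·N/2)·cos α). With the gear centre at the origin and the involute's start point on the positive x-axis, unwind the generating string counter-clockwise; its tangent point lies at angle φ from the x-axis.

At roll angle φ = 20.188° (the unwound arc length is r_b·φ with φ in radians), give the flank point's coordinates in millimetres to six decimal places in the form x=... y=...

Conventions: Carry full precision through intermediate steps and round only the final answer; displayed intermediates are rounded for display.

x=132.872536 y=1.804899

class = single-mesh tooth geometry [base-circle involute, m = 4.203, 62T]
pitch radius r_p = m·N/2 = 4.203·62/2 = 130.293000
base radius r_b = r_p·cos α = 130.293000·cos 15.861° = 125.332428
roll angle φ = 20.188° = 0.35234707 rad
x = r_b·(cos φ + φ·sin φ) = 132.872536
y = r_b·(sin φ − φ·cos φ) = 1.804899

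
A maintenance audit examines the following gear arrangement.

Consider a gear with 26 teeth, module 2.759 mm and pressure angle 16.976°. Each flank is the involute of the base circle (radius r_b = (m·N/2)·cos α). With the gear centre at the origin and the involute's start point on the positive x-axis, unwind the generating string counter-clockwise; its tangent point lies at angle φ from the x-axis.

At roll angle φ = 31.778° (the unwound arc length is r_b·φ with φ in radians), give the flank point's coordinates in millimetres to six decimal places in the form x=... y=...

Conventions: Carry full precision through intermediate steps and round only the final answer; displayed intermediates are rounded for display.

single-mesh involute tooth geometry (26T wheel at module 2.759)
pitch radius r_p = m·N/2 = 2.759·26/2 = 35.867000
base radius r_b = r_p·cos α = 35.867000·cos 16.976° = 34.304172
roll angle φ = 31.778° = 0.55463073 rad
x = r_b·(cos φ + φ·sin φ) = 39.181534
y = r_b·(sin φ − φ·cos φ) = 1.891554

x=39.181534 y=1.891554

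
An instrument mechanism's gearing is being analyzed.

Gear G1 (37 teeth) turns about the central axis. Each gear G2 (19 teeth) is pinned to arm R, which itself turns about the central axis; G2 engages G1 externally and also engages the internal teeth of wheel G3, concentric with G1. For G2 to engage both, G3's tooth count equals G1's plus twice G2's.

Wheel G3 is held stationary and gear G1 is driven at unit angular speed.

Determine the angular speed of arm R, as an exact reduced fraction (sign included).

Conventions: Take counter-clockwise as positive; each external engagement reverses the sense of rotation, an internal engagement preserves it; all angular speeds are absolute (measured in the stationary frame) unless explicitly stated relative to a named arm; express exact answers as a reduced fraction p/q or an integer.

planetary set (37T centre, 19T on arm, 75T internal) — Willis relation
ring teeth: 37 + 2·19 = 75
37(ω_sun−ω_arm) = −75(ω_ring−ω_arm),  ω_ring = 0, ω_sun = 1
37(1−ω_arm) = −75(0−ω_arm)  ⇒  112·ω_arm = 37  ⇒  ω_arm = 37/112
exact speed ratio = 37/112

37/112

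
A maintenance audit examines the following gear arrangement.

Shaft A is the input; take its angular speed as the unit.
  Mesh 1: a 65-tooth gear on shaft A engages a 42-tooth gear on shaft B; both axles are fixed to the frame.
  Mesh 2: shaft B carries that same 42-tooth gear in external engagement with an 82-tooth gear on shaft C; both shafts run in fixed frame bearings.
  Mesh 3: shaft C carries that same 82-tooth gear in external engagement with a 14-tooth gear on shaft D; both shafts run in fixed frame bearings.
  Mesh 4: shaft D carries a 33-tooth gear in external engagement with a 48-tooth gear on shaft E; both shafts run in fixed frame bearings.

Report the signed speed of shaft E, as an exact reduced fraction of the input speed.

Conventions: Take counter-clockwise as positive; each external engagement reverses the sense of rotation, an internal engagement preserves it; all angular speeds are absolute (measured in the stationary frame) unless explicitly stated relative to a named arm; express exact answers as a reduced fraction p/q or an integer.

715/224

4-mesh fixed-axis compound train (all bearings frame-fixed)
mesh 1 [65T→42T]: |ω|/ω_in = 1×65/42 = 65/42, sense flips to −
mesh 2 [42T→82T]: |ω|/ω_in = (65/42)×42/82 = 65/82, sense flips to +
mesh 3 [82T→14T]: |ω|/ω_in = (65/82)×82/14 = 65/14, sense flips to −
mesh 4 [33T→48T]: |ω|/ω_in = (65/14)×33/48 = 715/224, sense flips to +
signed output speed (× input speed) = 715/224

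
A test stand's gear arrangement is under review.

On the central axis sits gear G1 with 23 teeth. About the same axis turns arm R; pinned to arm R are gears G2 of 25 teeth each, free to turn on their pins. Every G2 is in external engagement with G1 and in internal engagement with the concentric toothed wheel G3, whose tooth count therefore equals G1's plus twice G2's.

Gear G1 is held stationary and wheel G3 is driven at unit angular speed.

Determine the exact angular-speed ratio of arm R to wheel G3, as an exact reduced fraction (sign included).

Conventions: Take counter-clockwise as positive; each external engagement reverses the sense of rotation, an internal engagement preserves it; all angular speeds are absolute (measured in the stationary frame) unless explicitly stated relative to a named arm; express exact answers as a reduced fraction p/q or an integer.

73/96

class = planetary set [G3 = 23+2·25 = 73; Willis about the carrier]
ring teeth: 23 + 2·25 = 73
23(ω_sun−ω_arm) = −73(ω_ring−ω_arm),  ω_sun = 0, ω_ring = 1
23(0−ω_arm) = −73(1−ω_arm)  ⇒  96·ω_arm = 73  ⇒  ω_arm = 73/96
ω_out/ω_in = 73/96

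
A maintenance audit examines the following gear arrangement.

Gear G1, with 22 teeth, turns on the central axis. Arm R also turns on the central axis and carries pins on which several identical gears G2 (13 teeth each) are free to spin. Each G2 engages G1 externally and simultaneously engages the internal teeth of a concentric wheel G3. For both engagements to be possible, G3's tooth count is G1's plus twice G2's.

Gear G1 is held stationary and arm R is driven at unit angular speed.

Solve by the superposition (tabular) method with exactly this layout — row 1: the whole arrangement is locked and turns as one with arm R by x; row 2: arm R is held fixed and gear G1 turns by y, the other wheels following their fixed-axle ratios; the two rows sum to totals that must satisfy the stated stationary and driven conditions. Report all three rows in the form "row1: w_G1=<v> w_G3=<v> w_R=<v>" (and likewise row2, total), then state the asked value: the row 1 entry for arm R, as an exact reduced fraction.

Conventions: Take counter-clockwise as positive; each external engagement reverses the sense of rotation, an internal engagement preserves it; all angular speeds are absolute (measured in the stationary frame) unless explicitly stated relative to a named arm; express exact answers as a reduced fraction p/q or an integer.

row1: w_G1=1 w_G3=1 w_R=1
row2: w_G1=-1 w_G3=11/24 w_R=0
total: w_G1=0 w_G3=35/24 w_R=1
asked value: 1

recognized (axles ride arm R): planetary set, 22/13/48 teeth
superposition row 1 [locked train]: every member turns x
row 2 (arm held, sun turns y): ω_ring = −(22/48)·y, ω_arm = 0
boundary: total ω_sun = x + y = 0 and total ω_arm = x = 1  ⇒  y = -1, x = 1
row 2 ring = −(22/48)·(-1) = 11/24
totals (row 1 + row 2): sun 1 + (-1) = 0, ring 1 + 11/24 = 35/24, arm 1 + 0 = 1
asked cell (row1, arm) = 1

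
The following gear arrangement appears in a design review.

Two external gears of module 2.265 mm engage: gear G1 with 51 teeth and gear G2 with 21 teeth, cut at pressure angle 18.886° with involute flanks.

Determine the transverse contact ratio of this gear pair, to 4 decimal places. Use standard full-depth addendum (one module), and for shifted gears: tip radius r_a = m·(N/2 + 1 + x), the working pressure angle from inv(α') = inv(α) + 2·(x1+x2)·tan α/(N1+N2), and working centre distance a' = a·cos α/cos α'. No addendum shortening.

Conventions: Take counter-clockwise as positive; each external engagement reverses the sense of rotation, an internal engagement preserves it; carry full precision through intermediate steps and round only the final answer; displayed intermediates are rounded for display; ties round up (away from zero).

recognized (one external pair, fixed centres): single-mesh tooth geometry, m = 2.265, N1 = 51, N2 = 21
base radii: r_b1 = 54.648095, r_b2 = 22.502157
tip radii: r_a1 = 60.022500, r_a2 = 26.047500
no profile shift: α' = α, a' = a
action lengths: √(r_a1²−r_b1²) = 24.825113, √(r_a2²−r_b2²) = 13.119649
base pitch p_b = π·m·cos α = 6.732630
CR = (24.825113 + 13.119649 − 81.540000·sin 18.88600°)/6.732630 = 1.715732
contact ratio ≈ 1.7157

1.7157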